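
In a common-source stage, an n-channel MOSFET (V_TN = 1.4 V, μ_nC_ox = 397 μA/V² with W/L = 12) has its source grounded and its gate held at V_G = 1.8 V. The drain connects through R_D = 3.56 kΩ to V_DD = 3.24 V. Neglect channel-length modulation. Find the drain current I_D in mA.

I_D = 0.381 mA

V_GS = V_G = 1.8 V, so V_ov = 1.8 − 1.4 = 0.4 V.
k_n = μ_nC_ox · (W/L) = 4.764 mA/V².
Assume saturation: I_D = ½ k_n V_ov² = 0.5 × 4.764 × 0.4² = 0.381 mA, giving V_DS = V_DD − I_D R_D = 3.24 − 0.381 × 3.56 = 1.88 V.
V_DS = 1.88 V ≥ V_ov = 0.4 V, confirming saturation.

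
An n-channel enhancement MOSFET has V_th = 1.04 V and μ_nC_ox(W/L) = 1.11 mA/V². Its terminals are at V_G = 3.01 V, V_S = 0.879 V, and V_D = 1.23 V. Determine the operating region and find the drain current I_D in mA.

Triode; I_D = 0.357 mA

V_GS = V_G − V_S = 3.01 − 0.879 = 2.13 V; V_DS = V_D − V_S = 1.23 − 0.879 = 0.351 V.
V_ov = V_GS − V_th = 2.13 − 1.04 = 1.09 V.
Since V_DS = 0.351 V < V_ov = 1.09 V, the device is in the triode region.
I_D = k_n [V_ov · V_DS − ½ V_DS²] = 1.11 × [1.09 × 0.351 − 0.5 × 0.351²] = 0.357 mA.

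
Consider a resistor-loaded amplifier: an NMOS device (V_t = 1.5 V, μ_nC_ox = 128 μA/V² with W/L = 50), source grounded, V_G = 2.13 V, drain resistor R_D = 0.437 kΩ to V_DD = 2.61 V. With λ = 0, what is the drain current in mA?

V_GS = V_G = 2.13 V, so V_ov = 2.13 − 1.5 = 0.63 V.
k_n = μ_nC_ox · (W/L) = 6.4 mA/V².
Assume saturation: I_D = ½ k_n V_ov² = 0.5 × 6.4 × 0.63² = 1.27 mA, giving V_DS = V_DD − I_D R_D = 2.61 − 1.27 × 0.437 = 2.05 V.
V_DS = 2.05 V ≥ V_ov = 0.63 V, confirming saturation.

I_D = 1.27 mA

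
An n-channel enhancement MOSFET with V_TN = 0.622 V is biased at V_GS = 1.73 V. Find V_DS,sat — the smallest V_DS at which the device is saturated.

V_DS,sat = 1.11 V

The boundary between triode and saturation is V_DS = V_GS − V_TN = V_ov.
V_ov = 1.73 − 0.622 = 1.11 V.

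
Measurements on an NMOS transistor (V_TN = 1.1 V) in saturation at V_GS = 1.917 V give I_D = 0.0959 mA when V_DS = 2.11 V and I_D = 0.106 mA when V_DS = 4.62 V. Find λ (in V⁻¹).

λ = 0.0460 V⁻¹

With V_GS fixed, I_D ∝ (1 + λ V_DS) in saturation, so I_D2/I_D1 = (1 + λ V_DS2)/(1 + λ V_DS1).
0.106/0.0959 = 1.105 = (1 + 4.62 λ)/(1 + 2.11 λ).
Solving: λ (I_D1 V_DS2 − I_D2 V_DS1) = I_D2 − I_D1, so λ = (0.106 − 0.0959) / (0.0959 × 4.62 − 0.106 × 2.11) = 0.0101 / 0.219 = 0.046 V⁻¹.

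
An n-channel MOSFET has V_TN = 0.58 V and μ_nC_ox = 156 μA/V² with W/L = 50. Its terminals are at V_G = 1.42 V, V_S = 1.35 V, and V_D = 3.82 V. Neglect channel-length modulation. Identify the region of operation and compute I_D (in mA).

Cutoff; I_D = 0 mA

V_GS = V_G − V_S = 1.42 − 1.35 = 0.07 V; V_DS = V_D − V_S = 3.82 − 1.35 = 2.47 V.
V_GS = 0.07 V < V_TN = 0.58 V, so the transistor is in cutoff.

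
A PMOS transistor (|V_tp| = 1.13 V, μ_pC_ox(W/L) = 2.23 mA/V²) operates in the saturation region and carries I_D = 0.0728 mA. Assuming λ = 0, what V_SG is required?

In saturation I_D = ½ k_p (V_SG − |V_tp|)², so V_SG − |V_tp| = √(2 I_D / k_p) = √(2 × 0.0728 / 2.23) = 0.256 V.
V_SG = 1.13 + 0.256 = 1.39 V.

V_SG = 1.39 V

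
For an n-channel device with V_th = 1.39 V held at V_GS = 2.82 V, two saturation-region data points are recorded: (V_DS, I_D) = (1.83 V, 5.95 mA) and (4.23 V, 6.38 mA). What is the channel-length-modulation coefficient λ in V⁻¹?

With V_GS fixed, I_D ∝ (1 + λ V_DS) in saturation, so I_D2/I_D1 = (1 + λ V_DS2)/(1 + λ V_DS1).
6.38/5.95 = 1.072 = (1 + 4.23 λ)/(1 + 1.83 λ).
Solving: λ (I_D1 V_DS2 − I_D2 V_DS1) = I_D2 − I_D1, so λ = (6.38 − 5.95) / (5.95 × 4.23 − 6.38 × 1.83) = 0.43 / 13.5 = 0.0319 V⁻¹.

λ = 0.0319 V⁻¹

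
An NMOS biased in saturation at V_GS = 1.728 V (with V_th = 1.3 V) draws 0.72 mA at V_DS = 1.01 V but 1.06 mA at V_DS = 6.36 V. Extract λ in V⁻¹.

λ = 0.0969 V⁻¹

With V_GS fixed, I_D ∝ (1 + λ V_DS) in saturation, so I_D2/I_D1 = (1 + λ V_DS2)/(1 + λ V_DS1).
1.06/0.72 = 1.472 = (1 + 6.36 λ)/(1 + 1.01 λ).
Solving: λ (I_D1 V_DS2 − I_D2 V_DS1) = I_D2 − I_D1, so λ = (1.06 − 0.72) / (0.72 × 6.36 − 1.06 × 1.01) = 0.34 / 3.51 = 0.0969 V⁻¹.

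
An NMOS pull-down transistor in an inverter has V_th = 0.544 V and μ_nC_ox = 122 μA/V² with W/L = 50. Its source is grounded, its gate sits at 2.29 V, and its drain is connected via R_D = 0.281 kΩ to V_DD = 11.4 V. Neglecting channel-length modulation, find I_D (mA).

I_D = 9.30 mA

V_GS = V_G = 2.29 V, so V_ov = 2.29 − 0.544 = 1.75 V.
k_n = μ_nC_ox · (W/L) = 6.1 mA/V².
Assume saturation: I_D = ½ k_n V_ov² = 0.5 × 6.1 × 1.75² = 9.3 mA, giving V_DS = V_DD − I_D R_D = 11.4 − 9.3 × 0.281 = 8.79 V.
V_DS = 8.79 V ≥ V_ov = 1.75 V, confirming saturation.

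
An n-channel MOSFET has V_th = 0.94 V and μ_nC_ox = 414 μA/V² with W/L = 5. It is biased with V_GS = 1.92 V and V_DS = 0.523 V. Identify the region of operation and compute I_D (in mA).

Triode; I_D = 0.778 mA

k_n = μ_nC_ox · (W/L) = 2.07 mA/V².
V_ov = V_GS − V_th = 1.92 − 0.94 = 0.98 V.
Since V_DS = 0.523 V < V_ov = 0.98 V, the device is in the triode region.
I_D = k_n [V_ov · V_DS − ½ V_DS²] = 2.07 × [0.98 × 0.523 − 0.5 × 0.523²] = 0.778 mA.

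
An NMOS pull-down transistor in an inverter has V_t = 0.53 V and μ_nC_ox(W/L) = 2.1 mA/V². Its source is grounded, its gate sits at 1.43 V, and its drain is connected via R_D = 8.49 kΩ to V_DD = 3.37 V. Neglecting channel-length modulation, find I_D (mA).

I_D = 0.371 mA

V_GS = V_G = 1.43 V, so V_ov = 1.43 − 0.53 = 0.9 V.
Assume saturation: I_D = ½ k_n V_ov² = 0.5 × 2.1 × 0.9² = 0.85 mA, giving V_DS = V_DD − I_D R_D = 3.37 − 0.85 × 8.49 = -3.85 V.
But -3.85 V < V_ov = 0.9 V, so the device is actually in triode.
In triode I_D = k_n[V_ov V_DS − ½ V_DS²] and I_D = (V_DD − V_DS)/R_D. Equating: 8.91 V_DS² − 17.05 V_DS + 3.37 = 0, giving V_DS = 0.224 V (the root below V_ov).
I_D = (3.37 − 0.224) / 8.49 = 0.371 mA.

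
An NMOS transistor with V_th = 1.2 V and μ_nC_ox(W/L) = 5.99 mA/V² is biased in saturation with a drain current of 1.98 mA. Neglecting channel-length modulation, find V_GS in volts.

V_GS = 2.01 V

In saturation I_D = ½ k_n (V_GS − V_th)², so V_GS − V_th = √(2 I_D / k_n) = √(2 × 1.98 / 5.99) = 0.813 V.
V_GS = 1.2 + 0.813 = 2.01 V.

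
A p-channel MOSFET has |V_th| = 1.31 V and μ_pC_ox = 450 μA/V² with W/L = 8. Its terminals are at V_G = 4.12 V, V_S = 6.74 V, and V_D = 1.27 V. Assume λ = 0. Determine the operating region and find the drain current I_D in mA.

Saturation; I_D = 3.09 mA

V_SG = V_S − V_G = 6.74 − 4.12 = 2.62 V; V_SD = V_S − V_D = 6.74 − 1.27 = 5.47 V.
k_p = μ_pC_ox · (W/L) = 3.6 mA/V².
V_ov = V_SG − |V_th| = 2.62 − 1.31 = 1.31 V.
Since V_SD = 5.47 V ≥ V_ov = 1.31 V, the device is in saturation.
I_D = ½ k_p V_ov² = 0.5 × 3.6 × 1.31² = 3.09 mA.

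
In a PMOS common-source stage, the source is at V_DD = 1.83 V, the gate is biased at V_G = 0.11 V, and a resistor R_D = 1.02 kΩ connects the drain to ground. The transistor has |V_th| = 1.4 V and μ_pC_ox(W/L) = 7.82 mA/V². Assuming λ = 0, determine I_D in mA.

I_D = 0.400 mA

V_SG = V_DD − V_G = 1.83 − 0.11 = 1.72 V, so V_ov = 1.72 − 1.4 = 0.32 V.
Assume saturation: I_D = ½ k_p V_ov² = 0.5 × 7.82 × 0.32² = 0.4 mA, giving V_SD = V_DD − I_D R_D = 1.83 − 0.4 × 1.02 = 1.42 V.
V_SD = 1.42 V ≥ V_ov = 0.32 V, confirming saturation.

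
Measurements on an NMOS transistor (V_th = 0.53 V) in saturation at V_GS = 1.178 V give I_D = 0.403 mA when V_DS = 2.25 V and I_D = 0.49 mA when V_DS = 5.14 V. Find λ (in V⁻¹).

λ = 0.0898 V⁻¹

With V_GS fixed, I_D ∝ (1 + λ V_DS) in saturation, so I_D2/I_D1 = (1 + λ V_DS2)/(1 + λ V_DS1).
0.49/0.403 = 1.216 = (1 + 5.14 λ)/(1 + 2.25 λ).
Solving: λ (I_D1 V_DS2 − I_D2 V_DS1) = I_D2 − I_D1, so λ = (0.49 − 0.403) / (0.403 × 5.14 − 0.49 × 2.25) = 0.087 / 0.969 = 0.0898 V⁻¹.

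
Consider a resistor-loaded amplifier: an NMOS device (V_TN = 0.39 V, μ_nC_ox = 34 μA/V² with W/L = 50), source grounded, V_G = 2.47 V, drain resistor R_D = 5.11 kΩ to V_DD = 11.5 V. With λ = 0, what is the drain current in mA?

V_GS = V_G = 2.47 V, so V_ov = 2.47 − 0.39 = 2.08 V.
k_n = μ_nC_ox · (W/L) = 1.7 mA/V².
Assume saturation: I_D = ½ k_n V_ov² = 0.5 × 1.7 × 2.08² = 3.68 mA, giving V_DS = V_DD − I_D R_D = 11.5 − 3.68 × 5.11 = -7.29 V.
But -7.29 V < V_ov = 2.08 V, so the device is actually in triode.
In triode I_D = k_n[V_ov V_DS − ½ V_DS²] and I_D = (V_DD − V_DS)/R_D. Equating: 4.34 V_DS² − 19.07 V_DS + 11.5 = 0, giving V_DS = 0.722 V (the root below V_ov).
I_D = (11.5 − 0.722) / 5.11 = 2.11 mA.

I_D = 2.11 mA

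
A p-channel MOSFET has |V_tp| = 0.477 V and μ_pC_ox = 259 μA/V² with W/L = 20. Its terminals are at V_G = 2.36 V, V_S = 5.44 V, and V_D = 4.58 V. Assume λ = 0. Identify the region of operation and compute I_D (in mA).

V_SG = V_S − V_G = 5.44 − 2.36 = 3.08 V; V_SD = V_S − V_D = 5.44 − 4.58 = 0.86 V.
k_p = μ_pC_ox · (W/L) = 5.18 mA/V².
V_ov = V_SG − |V_tp| = 3.08 − 0.477 = 2.6 V.
Since V_SD = 0.86 V < V_ov = 2.6 V, the device is in the triode region.
I_D = k_p [V_ov · V_SD − ½ V_SD²] = 5.18 × [2.6 × 0.86 − 0.5 × 0.86²] = 9.68 mA.

Triode; I_D = 9.68 mA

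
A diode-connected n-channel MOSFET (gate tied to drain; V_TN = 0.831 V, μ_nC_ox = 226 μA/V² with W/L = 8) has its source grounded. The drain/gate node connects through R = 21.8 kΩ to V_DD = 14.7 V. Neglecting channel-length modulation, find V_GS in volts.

With gate tied to drain, V_GS = V_DS ≥ V_GS − V_TN, so the device is in saturation.
k_n = μ_nC_ox · (W/L) = 1.808 mA/V².
KCL at the drain: ½ k_n (V_GS − V_TN)² = (V_DD − V_GS)/R.
Let x = V_GS − 0.831. Then 19.7 x² + x − 13.87 = 0, giving x = 0.814 V (positive root), so V_GS = 1.64 V.
I_D = (V_DD − V_GS)/R = (14.7 − 1.64) / 21.8 = 0.599 mA.

V_GS = 1.64 V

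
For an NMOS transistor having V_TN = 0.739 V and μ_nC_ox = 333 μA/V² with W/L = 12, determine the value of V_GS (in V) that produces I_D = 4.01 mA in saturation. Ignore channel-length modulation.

k_n = μ_nC_ox · (W/L) = 3.996 mA/V².
In saturation I_D = ½ k_n (V_GS − V_TN)², so V_GS − V_TN = √(2 I_D / k_n) = √(2 × 4.01 / 3.996) = 1.42 V.
V_GS = 0.739 + 1.42 = 2.16 V.

V_GS = 2.16 V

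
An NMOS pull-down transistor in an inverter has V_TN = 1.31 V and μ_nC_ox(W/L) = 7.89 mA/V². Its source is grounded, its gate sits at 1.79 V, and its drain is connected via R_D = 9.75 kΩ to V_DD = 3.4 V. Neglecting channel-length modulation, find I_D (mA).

I_D = 0.338 mA

V_GS = V_G = 1.79 V, so V_ov = 1.79 − 1.31 = 0.48 V.
Assume saturation: I_D = ½ k_n V_ov² = 0.5 × 7.89 × 0.48² = 0.909 mA, giving V_DS = V_DD − I_D R_D = 3.4 − 0.909 × 9.75 = -5.46 V.
But -5.46 V < V_ov = 0.48 V, so the device is actually in triode.
In triode I_D = k_n[V_ov V_DS − ½ V_DS²] and I_D = (V_DD − V_DS)/R_D. Equating: 38.5 V_DS² − 37.93 V_DS + 3.4 = 0, giving V_DS = 0.0997 V (the root below V_ov).
I_D = (3.4 − 0.0997) / 9.75 = 0.338 mA.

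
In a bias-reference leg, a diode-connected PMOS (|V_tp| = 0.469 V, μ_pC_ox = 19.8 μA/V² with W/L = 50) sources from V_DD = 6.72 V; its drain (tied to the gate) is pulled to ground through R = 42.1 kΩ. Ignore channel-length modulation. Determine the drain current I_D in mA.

I_D = 0.136 mA

With gate tied to drain, V_SG = V_SD ≥ V_SG − |V_tp|, so the device is in saturation.
k_p = μ_pC_ox · (W/L) = 0.99 mA/V².
KCL at the drain: ½ k_p (V_SG − |V_tp|)² = (V_DD − V_SG)/R.
Let x = V_SG − 0.469. Then 20.8 x² + x − 6.251 = 0, giving x = 0.524 V (positive root), so V_SG = 0.993 V.
I_D = (V_DD − V_SG)/R = (6.72 − 0.993) / 42.1 = 0.136 mA.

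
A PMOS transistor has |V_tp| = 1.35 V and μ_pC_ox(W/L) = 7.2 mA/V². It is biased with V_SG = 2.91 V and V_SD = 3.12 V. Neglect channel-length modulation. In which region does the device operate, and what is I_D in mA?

V_ov = V_SG − |V_tp| = 2.91 − 1.35 = 1.56 V.
Since V_SD = 3.12 V ≥ V_ov = 1.56 V, the device is in saturation.
I_D = ½ k_p V_ov² = 0.5 × 7.2 × 1.56² = 8.76 mA.

Saturation; I_D = 8.76 mA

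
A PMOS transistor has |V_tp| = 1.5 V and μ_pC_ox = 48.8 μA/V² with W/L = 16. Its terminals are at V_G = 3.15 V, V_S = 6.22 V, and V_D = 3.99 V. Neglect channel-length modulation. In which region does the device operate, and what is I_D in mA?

V_SG = V_S − V_G = 6.22 − 3.15 = 3.07 V; V_SD = V_S − V_D = 6.22 − 3.99 = 2.23 V.
k_p = μ_pC_ox · (W/L) = 0.7808 mA/V².
V_ov = V_SG − |V_tp| = 3.07 − 1.5 = 1.57 V.
Since V_SD = 2.23 V ≥ V_ov = 1.57 V, the device is in saturation.
I_D = ½ k_p V_ov² = 0.5 × 0.7808 × 1.57² = 0.962 mA.

Saturation; I_D = 0.962 mA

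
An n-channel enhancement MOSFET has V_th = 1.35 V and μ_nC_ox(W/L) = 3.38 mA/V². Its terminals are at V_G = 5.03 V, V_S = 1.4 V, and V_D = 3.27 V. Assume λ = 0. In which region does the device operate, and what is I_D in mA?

Triode; I_D = 8.50 mA

V_GS = V_G − V_S = 5.03 − 1.4 = 3.63 V; V_DS = V_D − V_S = 3.27 − 1.4 = 1.87 V.
V_ov = V_GS − V_th = 3.63 − 1.35 = 2.28 V.
Since V_DS = 1.87 V < V_ov = 2.28 V, the device is in the triode region.
I_D = k_n [V_ov · V_DS − ½ V_DS²] = 3.38 × [2.28 × 1.87 − 0.5 × 1.87²] = 8.5 mA.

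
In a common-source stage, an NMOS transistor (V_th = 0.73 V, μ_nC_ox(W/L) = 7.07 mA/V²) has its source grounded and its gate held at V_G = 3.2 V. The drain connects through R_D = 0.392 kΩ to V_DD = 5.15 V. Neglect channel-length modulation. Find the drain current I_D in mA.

V_GS = V_G = 3.2 V, so V_ov = 3.2 − 0.73 = 2.47 V.
Assume saturation: I_D = ½ k_n V_ov² = 0.5 × 7.07 × 2.47² = 21.6 mA, giving V_DS = V_DD − I_D R_D = 5.15 − 21.6 × 0.392 = -3.3 V.
But -3.3 V < V_ov = 2.47 V, so the device is actually in triode.
In triode I_D = k_n[V_ov V_DS − ½ V_DS²] and I_D = (V_DD − V_DS)/R_D. Equating: 1.39 V_DS² − 7.845 V_DS + 5.15 = 0, giving V_DS = 0.758 V (the root below V_ov).
I_D = (5.15 − 0.758) / 0.392 = 11.2 mA.

I_D = 11.2 mA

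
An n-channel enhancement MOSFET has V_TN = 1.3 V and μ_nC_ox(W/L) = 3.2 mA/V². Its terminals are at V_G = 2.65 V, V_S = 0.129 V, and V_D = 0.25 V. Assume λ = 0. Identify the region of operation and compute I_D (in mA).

V_GS = V_G − V_S = 2.65 − 0.129 = 2.52 V; V_DS = V_D − V_S = 0.25 − 0.129 = 0.121 V.
V_ov = V_GS − V_TN = 2.52 − 1.3 = 1.22 V.
Since V_DS = 0.121 V < V_ov = 1.22 V, the device is in the triode region.
I_D = k_n [V_ov · V_DS − ½ V_DS²] = 3.2 × [1.22 × 0.121 − 0.5 × 0.121²] = 0.449 mA.

Triode; I_D = 0.449 mA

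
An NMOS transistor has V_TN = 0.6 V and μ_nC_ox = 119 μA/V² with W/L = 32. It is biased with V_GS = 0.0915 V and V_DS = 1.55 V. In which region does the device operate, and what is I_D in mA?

Cutoff; I_D = 0 mA

V_GS = 0.0915 V < V_TN = 0.6 V, so the transistor is in cutoff.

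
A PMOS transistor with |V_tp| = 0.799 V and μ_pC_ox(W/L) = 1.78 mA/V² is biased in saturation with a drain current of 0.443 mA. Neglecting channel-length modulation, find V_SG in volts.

V_SG = 1.50 V

In saturation I_D = ½ k_p (V_SG − |V_tp|)², so V_SG − |V_tp| = √(2 I_D / k_p) = √(2 × 0.443 / 1.78) = 0.706 V.
V_SG = 0.799 + 0.706 = 1.5 V.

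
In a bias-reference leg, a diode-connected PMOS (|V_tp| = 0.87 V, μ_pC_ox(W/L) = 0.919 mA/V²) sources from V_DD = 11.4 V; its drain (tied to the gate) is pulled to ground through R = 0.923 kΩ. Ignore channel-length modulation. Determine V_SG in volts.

With gate tied to drain, V_SG = V_SD ≥ V_SG − |V_tp|, so the device is in saturation.
KCL at the drain: ½ k_p (V_SG − |V_tp|)² = (V_DD − V_SG)/R.
Let x = V_SG − 0.87. Then 0.424 x² + x − 10.53 = 0, giving x = 3.94 V (positive root), so V_SG = 4.81 V.
I_D = (V_DD − V_SG)/R = (11.4 − 4.81) / 0.923 = 7.14 mA.

V_SG = 4.81 V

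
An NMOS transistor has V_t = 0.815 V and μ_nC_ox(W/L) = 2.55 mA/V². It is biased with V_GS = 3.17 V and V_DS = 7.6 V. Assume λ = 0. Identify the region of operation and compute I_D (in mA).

Saturation; I_D = 7.07 mA

V_ov = V_GS − V_t = 3.17 − 0.815 = 2.35 V.
Since V_DS = 7.6 V ≥ V_ov = 2.35 V, the device is in saturation.
I_D = ½ k_n V_ov² = 0.5 × 2.55 × 2.35² = 7.07 mA.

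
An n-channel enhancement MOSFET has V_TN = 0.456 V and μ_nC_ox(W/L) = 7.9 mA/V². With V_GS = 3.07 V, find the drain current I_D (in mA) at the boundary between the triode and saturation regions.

I_D = 27.0 mA

At the boundary V_DS = V_ov = V_GS − V_TN = 3.07 − 0.456 = 2.61 V.
I_D = ½ k_n V_ov² = 0.5 × 7.9 × 2.61² = 27 mA.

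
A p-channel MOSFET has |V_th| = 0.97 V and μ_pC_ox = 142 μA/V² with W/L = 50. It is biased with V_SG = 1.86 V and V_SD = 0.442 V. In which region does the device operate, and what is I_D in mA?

Triode; I_D = 2.10 mA

k_p = μ_pC_ox · (W/L) = 7.1 mA/V².
V_ov = V_SG − |V_th| = 1.86 − 0.97 = 0.89 V.
Since V_SD = 0.442 V < V_ov = 0.89 V, the device is in the triode region.
I_D = k_p [V_ov · V_SD − ½ V_SD²] = 7.1 × [0.89 × 0.442 − 0.5 × 0.442²] = 2.1 mA.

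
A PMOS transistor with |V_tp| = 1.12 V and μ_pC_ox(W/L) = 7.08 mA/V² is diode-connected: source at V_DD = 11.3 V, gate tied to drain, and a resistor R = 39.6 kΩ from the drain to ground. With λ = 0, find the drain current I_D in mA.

I_D = 0.250 mA

With gate tied to drain, V_SG = V_SD ≥ V_SG − |V_tp|, so the device is in saturation.
KCL at the drain: ½ k_p (V_SG − |V_tp|)² = (V_DD − V_SG)/R.
Let x = V_SG − 1.12. Then 140 x² + x − 10.18 = 0, giving x = 0.266 V (positive root), so V_SG = 1.39 V.
I_D = (V_DD − V_SG)/R = (11.3 − 1.39) / 39.6 = 0.25 mA.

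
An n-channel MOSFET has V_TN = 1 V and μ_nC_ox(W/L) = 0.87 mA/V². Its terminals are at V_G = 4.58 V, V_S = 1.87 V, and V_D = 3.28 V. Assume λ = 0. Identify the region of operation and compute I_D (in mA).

V_GS = V_G − V_S = 4.58 − 1.87 = 2.71 V; V_DS = V_D − V_S = 3.28 − 1.87 = 1.41 V.
V_ov = V_GS − V_TN = 2.71 − 1 = 1.71 V.
Since V_DS = 1.41 V < V_ov = 1.71 V, the device is in the triode region.
I_D = k_n [V_ov · V_DS − ½ V_DS²] = 0.87 × [1.71 × 1.41 − 0.5 × 1.41²] = 1.23 mA.

Triode; I_D = 1.23 mA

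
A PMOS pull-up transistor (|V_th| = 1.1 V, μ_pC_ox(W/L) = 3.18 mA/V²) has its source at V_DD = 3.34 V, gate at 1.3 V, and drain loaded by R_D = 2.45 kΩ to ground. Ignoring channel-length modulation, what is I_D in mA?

V_SG = V_DD − V_G = 3.34 − 1.3 = 2.04 V, so V_ov = 2.04 − 1.1 = 0.94 V.
Assume saturation: I_D = ½ k_p V_ov² = 0.5 × 3.18 × 0.94² = 1.4 mA, giving V_SD = V_DD − I_D R_D = 3.34 − 1.4 × 2.45 = -0.102 V.
But -0.102 V < V_ov = 0.94 V, so the device is actually in triode.
In triode I_D = k_p[V_ov V_SD − ½ V_SD²] and I_D = (V_DD − V_SD)/R_D. Equating: 3.9 V_SD² − 8.324 V_SD + 3.34 = 0, giving V_SD = 0.535 V (the root below V_ov).
I_D = (3.34 − 0.535) / 2.45 = 1.14 mA.

I_D = 1.14 mA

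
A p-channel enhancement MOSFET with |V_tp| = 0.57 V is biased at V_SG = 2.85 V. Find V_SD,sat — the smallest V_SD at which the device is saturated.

The boundary between triode and saturation is V_SD = V_SG − |V_tp| = V_ov.
V_ov = 2.85 − 0.57 = 2.28 V.

V_SD,sat = 2.28 V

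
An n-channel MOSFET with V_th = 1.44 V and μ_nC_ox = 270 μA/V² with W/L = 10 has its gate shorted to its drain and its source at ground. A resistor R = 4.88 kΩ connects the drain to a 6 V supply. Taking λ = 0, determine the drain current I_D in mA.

With gate tied to drain, V_GS = V_DS ≥ V_GS − V_th, so the device is in saturation.
k_n = μ_nC_ox · (W/L) = 2.7 mA/V².
KCL at the drain: ½ k_n (V_GS − V_th)² = (V_DD − V_GS)/R.
Let x = V_GS − 1.44. Then 6.59 x² + x − 4.56 = 0, giving x = 0.76 V (positive root), so V_GS = 2.2 V.
I_D = (V_DD − V_GS)/R = (6 − 2.2) / 4.88 = 0.779 mA.

I_D = 0.779 mA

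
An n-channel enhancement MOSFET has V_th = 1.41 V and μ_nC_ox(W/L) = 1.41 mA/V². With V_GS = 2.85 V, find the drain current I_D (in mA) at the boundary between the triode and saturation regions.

At the boundary V_DS = V_ov = V_GS − V_th = 2.85 − 1.41 = 1.44 V.
I_D = ½ k_n V_ov² = 0.5 × 1.41 × 1.44² = 1.46 mA.

I_D = 1.46 mA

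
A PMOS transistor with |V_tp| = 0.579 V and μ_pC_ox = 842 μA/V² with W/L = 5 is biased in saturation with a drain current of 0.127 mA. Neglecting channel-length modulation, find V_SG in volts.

V_SG = 0.825 V

k_p = μ_pC_ox · (W/L) = 4.21 mA/V².
In saturation I_D = ½ k_p (V_SG − |V_tp|)², so V_SG − |V_tp| = √(2 I_D / k_p) = √(2 × 0.127 / 4.21) = 0.246 V.
V_SG = 0.579 + 0.246 = 0.825 V.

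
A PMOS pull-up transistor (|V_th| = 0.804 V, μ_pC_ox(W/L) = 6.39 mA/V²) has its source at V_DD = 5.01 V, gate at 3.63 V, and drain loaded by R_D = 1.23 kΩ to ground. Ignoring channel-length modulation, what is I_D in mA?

V_SG = V_DD − V_G = 5.01 − 3.63 = 1.38 V, so V_ov = 1.38 − 0.804 = 0.576 V.
Assume saturation: I_D = ½ k_p V_ov² = 0.5 × 6.39 × 0.576² = 1.06 mA, giving V_SD = V_DD − I_D R_D = 5.01 − 1.06 × 1.23 = 3.71 V.
V_SD = 3.71 V ≥ V_ov = 0.576 V, confirming saturation.

I_D = 1.06 mA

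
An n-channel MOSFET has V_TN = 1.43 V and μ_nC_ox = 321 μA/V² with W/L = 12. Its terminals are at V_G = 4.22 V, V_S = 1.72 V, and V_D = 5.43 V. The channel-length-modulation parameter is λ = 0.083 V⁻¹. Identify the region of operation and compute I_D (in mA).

V_GS = V_G − V_S = 4.22 − 1.72 = 2.5 V; V_DS = V_D − V_S = 5.43 − 1.72 = 3.71 V.
k_n = μ_nC_ox · (W/L) = 3.852 mA/V².
V_ov = V_GS − V_TN = 2.5 − 1.43 = 1.07 V.
Since V_DS = 3.71 V ≥ V_ov = 1.07 V, the device is in saturation.
I_D = ½ k_n V_ov² (1 + λ V_DS) = 0.5 × 3.852 × 1.07² × (1 + 0.083 × 3.71) = 2.88 mA.

Saturation; I_D = 2.88 mA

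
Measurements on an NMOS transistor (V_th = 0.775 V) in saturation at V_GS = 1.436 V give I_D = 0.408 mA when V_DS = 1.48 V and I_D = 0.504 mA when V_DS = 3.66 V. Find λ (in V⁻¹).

λ = 0.128 V⁻¹

With V_GS fixed, I_D ∝ (1 + λ V_DS) in saturation, so I_D2/I_D1 = (1 + λ V_DS2)/(1 + λ V_DS1).
0.504/0.408 = 1.235 = (1 + 3.66 λ)/(1 + 1.48 λ).
Solving: λ (I_D1 V_DS2 − I_D2 V_DS1) = I_D2 − I_D1, so λ = (0.504 − 0.408) / (0.408 × 3.66 − 0.504 × 1.48) = 0.096 / 0.747 = 0.128 V⁻¹.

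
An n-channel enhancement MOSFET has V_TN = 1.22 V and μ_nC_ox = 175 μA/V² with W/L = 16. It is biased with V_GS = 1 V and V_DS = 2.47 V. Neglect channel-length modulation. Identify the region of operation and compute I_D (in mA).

V_GS = 1 V < V_TN = 1.22 V, so the transistor is in cutoff.

Cutoff; I_D = 0 mA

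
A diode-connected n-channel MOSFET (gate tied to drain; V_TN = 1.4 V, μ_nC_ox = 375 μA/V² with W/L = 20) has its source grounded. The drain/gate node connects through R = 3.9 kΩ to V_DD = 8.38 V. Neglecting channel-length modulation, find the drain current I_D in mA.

With gate tied to drain, V_GS = V_DS ≥ V_GS − V_TN, so the device is in saturation.
k_n = μ_nC_ox · (W/L) = 7.5 mA/V².
KCL at the drain: ½ k_n (V_GS − V_TN)² = (V_DD − V_GS)/R.
Let x = V_GS − 1.4. Then 14.6 x² + x − 6.98 = 0, giving x = 0.658 V (positive root), so V_GS = 2.06 V.
I_D = (V_DD − V_GS)/R = (8.38 − 2.06) / 3.9 = 1.62 mA.

I_D = 1.62 mA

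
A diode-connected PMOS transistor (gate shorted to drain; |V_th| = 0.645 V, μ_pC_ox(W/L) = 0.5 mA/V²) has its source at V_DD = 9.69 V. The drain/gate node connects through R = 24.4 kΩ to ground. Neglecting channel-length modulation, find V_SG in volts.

V_SG = 1.78 V

With gate tied to drain, V_SG = V_SD ≥ V_SG − |V_th|, so the device is in saturation.
KCL at the drain: ½ k_p (V_SG − |V_th|)² = (V_DD − V_SG)/R.
Let x = V_SG − 0.645. Then 6.1 x² + x − 9.045 = 0, giving x = 1.14 V (positive root), so V_SG = 1.78 V.
I_D = (V_DD − V_SG)/R = (9.69 − 1.78) / 24.4 = 0.324 mA.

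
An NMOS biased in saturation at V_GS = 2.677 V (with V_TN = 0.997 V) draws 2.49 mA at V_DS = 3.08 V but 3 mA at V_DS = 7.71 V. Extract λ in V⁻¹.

With V_GS fixed, I_D ∝ (1 + λ V_DS) in saturation, so I_D2/I_D1 = (1 + λ V_DS2)/(1 + λ V_DS1).
3/2.49 = 1.205 = (1 + 7.71 λ)/(1 + 3.08 λ).
Solving: λ (I_D1 V_DS2 − I_D2 V_DS1) = I_D2 − I_D1, so λ = (3 − 2.49) / (2.49 × 7.71 − 3 × 3.08) = 0.51 / 9.96 = 0.0512 V⁻¹.

λ = 0.0512 V⁻¹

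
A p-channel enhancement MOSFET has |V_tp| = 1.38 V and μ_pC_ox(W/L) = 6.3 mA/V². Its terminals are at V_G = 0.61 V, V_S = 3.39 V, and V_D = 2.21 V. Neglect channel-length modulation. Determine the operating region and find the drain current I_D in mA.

Triode; I_D = 6.02 mA

V_SG = V_S − V_G = 3.39 − 0.61 = 2.78 V; V_SD = V_S − V_D = 3.39 − 2.21 = 1.18 V.
V_ov = V_SG − |V_tp| = 2.78 − 1.38 = 1.4 V.
Since V_SD = 1.18 V < V_ov = 1.4 V, the device is in the triode region.
I_D = k_p [V_ov · V_SD − ½ V_SD²] = 6.3 × [1.4 × 1.18 − 0.5 × 1.18²] = 6.02 mA.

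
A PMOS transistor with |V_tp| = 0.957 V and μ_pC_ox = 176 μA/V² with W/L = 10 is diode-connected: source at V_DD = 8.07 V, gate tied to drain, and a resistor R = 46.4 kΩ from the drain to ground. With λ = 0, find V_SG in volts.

V_SG = 1.36 V

With gate tied to drain, V_SG = V_SD ≥ V_SG − |V_tp|, so the device is in saturation.
k_p = μ_pC_ox · (W/L) = 1.76 mA/V².
KCL at the drain: ½ k_p (V_SG − |V_tp|)² = (V_DD − V_SG)/R.
Let x = V_SG − 0.957. Then 40.8 x² + x − 7.113 = 0, giving x = 0.405 V (positive root), so V_SG = 1.36 V.
I_D = (V_DD − V_SG)/R = (8.07 − 1.36) / 46.4 = 0.145 mA.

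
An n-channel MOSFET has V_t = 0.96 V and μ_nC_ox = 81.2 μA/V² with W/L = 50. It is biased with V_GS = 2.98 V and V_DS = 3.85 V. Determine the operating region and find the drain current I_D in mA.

k_n = μ_nC_ox · (W/L) = 4.06 mA/V².
V_ov = V_GS − V_t = 2.98 − 0.96 = 2.02 V.
Since V_DS = 3.85 V ≥ V_ov = 2.02 V, the device is in saturation.
I_D = ½ k_n V_ov² = 0.5 × 4.06 × 2.02² = 8.28 mA.

Saturation; I_D = 8.28 mA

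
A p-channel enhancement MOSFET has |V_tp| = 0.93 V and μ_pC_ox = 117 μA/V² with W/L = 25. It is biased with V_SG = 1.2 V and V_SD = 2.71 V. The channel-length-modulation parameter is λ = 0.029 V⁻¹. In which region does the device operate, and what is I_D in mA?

k_p = μ_pC_ox · (W/L) = 2.925 mA/V².
V_ov = V_SG − |V_tp| = 1.2 − 0.93 = 0.27 V.
Since V_SD = 2.71 V ≥ V_ov = 0.27 V, the device is in saturation.
I_D = ½ k_p V_ov² (1 + λ V_SD) = 0.5 × 2.925 × 0.27² × (1 + 0.029 × 2.71) = 0.115 mA.

Saturation; I_D = 0.115 mA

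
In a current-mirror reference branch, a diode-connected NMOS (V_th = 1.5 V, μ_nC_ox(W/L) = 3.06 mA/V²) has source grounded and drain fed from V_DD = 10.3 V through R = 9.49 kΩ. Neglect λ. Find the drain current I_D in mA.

I_D = 0.849 mA

With gate tied to drain, V_GS = V_DS ≥ V_GS − V_th, so the device is in saturation.
KCL at the drain: ½ k_n (V_GS − V_th)² = (V_DD − V_GS)/R.
Let x = V_GS − 1.5. Then 14.5 x² + x − 8.8 = 0, giving x = 0.745 V (positive root), so V_GS = 2.24 V.
I_D = (V_DD − V_GS)/R = (10.3 − 2.24) / 9.49 = 0.849 mA.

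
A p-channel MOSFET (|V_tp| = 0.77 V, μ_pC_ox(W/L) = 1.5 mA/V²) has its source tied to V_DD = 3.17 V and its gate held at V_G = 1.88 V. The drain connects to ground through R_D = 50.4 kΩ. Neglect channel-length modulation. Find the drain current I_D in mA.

I_D = 0.0612 mA

V_SG = V_DD − V_G = 3.17 − 1.88 = 1.29 V, so V_ov = 1.29 − 0.77 = 0.52 V.
Assume saturation: I_D = ½ k_p V_ov² = 0.5 × 1.5 × 0.52² = 0.203 mA, giving V_SD = V_DD − I_D R_D = 3.17 − 0.203 × 50.4 = -7.05 V.
But -7.05 V < V_ov = 0.52 V, so the device is actually in triode.
In triode I_D = k_p[V_ov V_SD − ½ V_SD²] and I_D = (V_DD − V_SD)/R_D. Equating: 37.8 V_SD² − 40.31 V_SD + 3.17 = 0, giving V_SD = 0.0855 V (the root below V_ov).
I_D = (3.17 − 0.0855) / 50.4 = 0.0612 mA.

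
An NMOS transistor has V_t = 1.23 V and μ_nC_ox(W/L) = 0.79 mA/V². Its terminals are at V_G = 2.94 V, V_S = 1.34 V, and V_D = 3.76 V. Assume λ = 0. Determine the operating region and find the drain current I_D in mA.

V_GS = V_G − V_S = 2.94 − 1.34 = 1.6 V; V_DS = V_D − V_S = 3.76 − 1.34 = 2.42 V.
V_ov = V_GS − V_t = 1.6 − 1.23 = 0.37 V.
Since V_DS = 2.42 V ≥ V_ov = 0.37 V, the device is in saturation.
I_D = ½ k_n V_ov² = 0.5 × 0.79 × 0.37² = 0.0541 mA.

Saturation; I_D = 0.0541 mA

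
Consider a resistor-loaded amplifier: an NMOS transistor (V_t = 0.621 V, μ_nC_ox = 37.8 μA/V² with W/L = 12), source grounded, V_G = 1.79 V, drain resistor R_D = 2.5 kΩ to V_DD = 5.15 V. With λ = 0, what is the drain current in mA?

V_GS = V_G = 1.79 V, so V_ov = 1.79 − 0.621 = 1.17 V.
k_n = μ_nC_ox · (W/L) = 0.4536 mA/V².
Assume saturation: I_D = ½ k_n V_ov² = 0.5 × 0.4536 × 1.17² = 0.31 mA, giving V_DS = V_DD − I_D R_D = 5.15 − 0.31 × 2.5 = 4.38 V.
V_DS = 4.38 V ≥ V_ov = 1.17 V, confirming saturation.

I_D = 0.310 mA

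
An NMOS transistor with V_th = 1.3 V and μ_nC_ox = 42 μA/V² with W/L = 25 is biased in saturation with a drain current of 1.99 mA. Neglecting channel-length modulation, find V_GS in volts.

k_n = μ_nC_ox · (W/L) = 1.05 mA/V².
In saturation I_D = ½ k_n (V_GS − V_th)², so V_GS − V_th = √(2 I_D / k_n) = √(2 × 1.99 / 1.05) = 1.95 V.
V_GS = 1.3 + 1.95 = 3.25 V.

V_GS = 3.25 V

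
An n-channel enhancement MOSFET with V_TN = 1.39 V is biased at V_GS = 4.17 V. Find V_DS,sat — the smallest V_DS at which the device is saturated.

The boundary between triode and saturation is V_DS = V_GS − V_TN = V_ov.
V_ov = 4.17 − 1.39 = 2.78 V.

V_DS,sat = 2.78 V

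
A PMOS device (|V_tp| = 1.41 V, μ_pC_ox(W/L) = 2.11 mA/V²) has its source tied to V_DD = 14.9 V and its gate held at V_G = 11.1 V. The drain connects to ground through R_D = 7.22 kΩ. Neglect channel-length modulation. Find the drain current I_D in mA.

I_D = 2.00 mA

V_SG = V_DD − V_G = 14.9 − 11.1 = 3.8 V, so V_ov = 3.8 − 1.41 = 2.39 V.
Assume saturation: I_D = ½ k_p V_ov² = 0.5 × 2.11 × 2.39² = 6.03 mA, giving V_SD = V_DD − I_D R_D = 14.9 − 6.03 × 7.22 = -28.6 V.
But -28.6 V < V_ov = 2.39 V, so the device is actually in triode.
In triode I_D = k_p[V_ov V_SD − ½ V_SD²] and I_D = (V_DD − V_SD)/R_D. Equating: 7.62 V_SD² − 37.41 V_SD + 14.9 = 0, giving V_SD = 0.437 V (the root below V_ov).
I_D = (14.9 − 0.437) / 7.22 = 2 mA.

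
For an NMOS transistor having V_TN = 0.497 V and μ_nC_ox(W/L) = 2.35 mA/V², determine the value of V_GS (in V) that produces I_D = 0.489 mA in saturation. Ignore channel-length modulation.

V_GS = 1.14 V

In saturation I_D = ½ k_n (V_GS − V_TN)², so V_GS − V_TN = √(2 I_D / k_n) = √(2 × 0.489 / 2.35) = 0.645 V.
V_GS = 0.497 + 0.645 = 1.14 V.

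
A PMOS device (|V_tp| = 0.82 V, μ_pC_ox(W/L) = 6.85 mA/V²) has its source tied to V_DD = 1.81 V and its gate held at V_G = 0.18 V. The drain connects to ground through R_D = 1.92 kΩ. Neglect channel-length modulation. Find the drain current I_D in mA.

V_SG = V_DD − V_G = 1.81 − 0.18 = 1.63 V, so V_ov = 1.63 − 0.82 = 0.81 V.
Assume saturation: I_D = ½ k_p V_ov² = 0.5 × 6.85 × 0.81² = 2.25 mA, giving V_SD = V_DD − I_D R_D = 1.81 − 2.25 × 1.92 = -2.5 V.
But -2.5 V < V_ov = 0.81 V, so the device is actually in triode.
In triode I_D = k_p[V_ov V_SD − ½ V_SD²] and I_D = (V_DD − V_SD)/R_D. Equating: 6.58 V_SD² − 11.65 V_SD + 1.81 = 0, giving V_SD = 0.172 V (the root below V_ov).
I_D = (1.81 − 0.172) / 1.92 = 0.853 mA.

I_D = 0.853 mA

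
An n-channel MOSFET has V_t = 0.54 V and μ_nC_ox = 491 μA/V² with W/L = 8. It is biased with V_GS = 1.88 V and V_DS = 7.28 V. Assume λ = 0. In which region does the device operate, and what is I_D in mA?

k_n = μ_nC_ox · (W/L) = 3.928 mA/V².
V_ov = V_GS − V_t = 1.88 − 0.54 = 1.34 V.
Since V_DS = 7.28 V ≥ V_ov = 1.34 V, the device is in saturation.
I_D = ½ k_n V_ov² = 0.5 × 3.928 × 1.34² = 3.53 mA.

Saturation; I_D = 3.53 mA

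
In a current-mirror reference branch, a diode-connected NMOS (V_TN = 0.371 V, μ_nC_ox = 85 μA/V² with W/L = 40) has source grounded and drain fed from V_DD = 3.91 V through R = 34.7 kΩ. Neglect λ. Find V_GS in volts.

V_GS = 0.608 V

With gate tied to drain, V_GS = V_DS ≥ V_GS − V_TN, so the device is in saturation.
k_n = μ_nC_ox · (W/L) = 3.4 mA/V².
KCL at the drain: ½ k_n (V_GS − V_TN)² = (V_DD − V_GS)/R.
Let x = V_GS − 0.371. Then 59 x² + x − 3.539 = 0, giving x = 0.237 V (positive root), so V_GS = 0.608 V.
I_D = (V_DD − V_GS)/R = (3.91 − 0.608) / 34.7 = 0.0952 mA.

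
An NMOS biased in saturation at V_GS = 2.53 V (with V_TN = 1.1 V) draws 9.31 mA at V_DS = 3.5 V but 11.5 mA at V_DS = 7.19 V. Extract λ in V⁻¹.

With V_GS fixed, I_D ∝ (1 + λ V_DS) in saturation, so I_D2/I_D1 = (1 + λ V_DS2)/(1 + λ V_DS1).
11.5/9.31 = 1.235 = (1 + 7.19 λ)/(1 + 3.5 λ).
Solving: λ (I_D1 V_DS2 − I_D2 V_DS1) = I_D2 − I_D1, so λ = (11.5 − 9.31) / (9.31 × 7.19 − 11.5 × 3.5) = 2.19 / 26.7 = 0.0821 V⁻¹.

λ = 0.0821 V⁻¹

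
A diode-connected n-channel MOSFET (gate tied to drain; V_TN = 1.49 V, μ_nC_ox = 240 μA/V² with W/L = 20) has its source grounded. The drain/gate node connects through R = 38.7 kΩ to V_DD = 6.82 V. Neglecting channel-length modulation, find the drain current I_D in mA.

I_D = 0.132 mA

With gate tied to drain, V_GS = V_DS ≥ V_GS − V_TN, so the device is in saturation.
k_n = μ_nC_ox · (W/L) = 4.8 mA/V².
KCL at the drain: ½ k_n (V_GS − V_TN)² = (V_DD − V_GS)/R.
Let x = V_GS − 1.49. Then 92.9 x² + x − 5.33 = 0, giving x = 0.234 V (positive root), so V_GS = 1.72 V.
I_D = (V_DD − V_GS)/R = (6.82 − 1.72) / 38.7 = 0.132 mA.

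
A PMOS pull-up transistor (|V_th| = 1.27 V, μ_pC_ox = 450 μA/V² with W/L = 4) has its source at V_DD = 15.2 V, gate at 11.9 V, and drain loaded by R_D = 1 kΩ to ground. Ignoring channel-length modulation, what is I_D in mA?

V_SG = V_DD − V_G = 15.2 − 11.9 = 3.3 V, so V_ov = 3.3 − 1.27 = 2.03 V.
k_p = μ_pC_ox · (W/L) = 1.8 mA/V².
Assume saturation: I_D = ½ k_p V_ov² = 0.5 × 1.8 × 2.03² = 3.71 mA, giving V_SD = V_DD − I_D R_D = 15.2 − 3.71 × 1 = 11.5 V.
V_SD = 11.5 V ≥ V_ov = 2.03 V, confirming saturation.

I_D = 3.71 mA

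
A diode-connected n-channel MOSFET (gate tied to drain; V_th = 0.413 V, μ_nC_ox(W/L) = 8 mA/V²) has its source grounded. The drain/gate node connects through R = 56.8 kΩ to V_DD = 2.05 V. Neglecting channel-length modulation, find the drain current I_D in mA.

With gate tied to drain, V_GS = V_DS ≥ V_GS − V_th, so the device is in saturation.
KCL at the drain: ½ k_n (V_GS − V_th)² = (V_DD − V_GS)/R.
Let x = V_GS − 0.413. Then 227 x² + x − 1.637 = 0, giving x = 0.0827 V (positive root), so V_GS = 0.496 V.
I_D = (V_DD − V_GS)/R = (2.05 − 0.496) / 56.8 = 0.0274 mA.

I_D = 0.0274 mA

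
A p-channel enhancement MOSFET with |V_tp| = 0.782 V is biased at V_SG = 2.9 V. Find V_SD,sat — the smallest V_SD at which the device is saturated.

V_SD,sat = 2.12 V

The boundary between triode and saturation is V_SD = V_SG − |V_tp| = V_ov.
V_ov = 2.9 − 0.782 = 2.12 V.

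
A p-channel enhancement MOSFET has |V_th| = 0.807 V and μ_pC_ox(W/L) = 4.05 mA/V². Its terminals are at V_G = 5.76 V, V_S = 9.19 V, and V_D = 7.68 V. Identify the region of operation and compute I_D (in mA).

Triode; I_D = 11.4 mA

V_SG = V_S − V_G = 9.19 − 5.76 = 3.43 V; V_SD = V_S − V_D = 9.19 − 7.68 = 1.51 V.
V_ov = V_SG − |V_th| = 3.43 − 0.807 = 2.62 V.
Since V_SD = 1.51 V < V_ov = 2.62 V, the device is in the triode region.
I_D = k_p [V_ov · V_SD − ½ V_SD²] = 4.05 × [2.62 × 1.51 − 0.5 × 1.51²] = 11.4 mA.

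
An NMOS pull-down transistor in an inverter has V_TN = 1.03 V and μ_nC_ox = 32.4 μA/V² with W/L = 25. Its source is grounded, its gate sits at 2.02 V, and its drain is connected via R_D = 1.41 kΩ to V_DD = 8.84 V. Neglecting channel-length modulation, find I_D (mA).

I_D = 0.397 mA

V_GS = V_G = 2.02 V, so V_ov = 2.02 − 1.03 = 0.99 V.
k_n = μ_nC_ox · (W/L) = 0.81 mA/V².
Assume saturation: I_D = ½ k_n V_ov² = 0.5 × 0.81 × 0.99² = 0.397 mA, giving V_DS = V_DD − I_D R_D = 8.84 − 0.397 × 1.41 = 8.28 V.
V_DS = 8.28 V ≥ V_ov = 0.99 V, confirming saturation.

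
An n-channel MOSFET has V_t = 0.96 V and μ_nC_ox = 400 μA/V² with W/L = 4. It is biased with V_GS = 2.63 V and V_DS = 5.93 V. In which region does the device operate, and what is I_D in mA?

Saturation; I_D = 2.23 mA

k_n = μ_nC_ox · (W/L) = 1.6 mA/V².
V_ov = V_GS − V_t = 2.63 − 0.96 = 1.67 V.
Since V_DS = 5.93 V ≥ V_ov = 1.67 V, the device is in saturation.
I_D = ½ k_n V_ov² = 0.5 × 1.6 × 1.67² = 2.23 mA.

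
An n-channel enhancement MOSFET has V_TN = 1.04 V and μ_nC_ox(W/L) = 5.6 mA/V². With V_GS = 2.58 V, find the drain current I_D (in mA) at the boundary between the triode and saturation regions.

At the boundary V_DS = V_ov = V_GS − V_TN = 2.58 − 1.04 = 1.54 V.
I_D = ½ k_n V_ov² = 0.5 × 5.6 × 1.54² = 6.64 mA.

I_D = 6.64 mA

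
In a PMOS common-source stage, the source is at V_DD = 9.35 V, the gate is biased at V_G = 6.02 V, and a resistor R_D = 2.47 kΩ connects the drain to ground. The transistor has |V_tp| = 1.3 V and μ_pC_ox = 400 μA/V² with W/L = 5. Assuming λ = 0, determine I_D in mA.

V_SG = V_DD − V_G = 9.35 − 6.02 = 3.33 V, so V_ov = 3.33 − 1.3 = 2.03 V.
k_p = μ_pC_ox · (W/L) = 2 mA/V².
Assume saturation: I_D = ½ k_p V_ov² = 0.5 × 2 × 2.03² = 4.12 mA, giving V_SD = V_DD − I_D R_D = 9.35 − 4.12 × 2.47 = -0.829 V.
But -0.829 V < V_ov = 2.03 V, so the device is actually in triode.
In triode I_D = k_p[V_ov V_SD − ½ V_SD²] and I_D = (V_DD − V_SD)/R_D. Equating: 2.47 V_SD² − 11.03 V_SD + 9.35 = 0, giving V_SD = 1.14 V (the root below V_ov).
I_D = (9.35 − 1.14) / 2.47 = 3.32 mA.

I_D = 3.32 mA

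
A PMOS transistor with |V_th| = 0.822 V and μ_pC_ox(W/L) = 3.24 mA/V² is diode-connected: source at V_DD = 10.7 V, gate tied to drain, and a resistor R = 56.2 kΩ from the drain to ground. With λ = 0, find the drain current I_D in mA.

I_D = 0.170 mA

With gate tied to drain, V_SG = V_SD ≥ V_SG − |V_th|, so the device is in saturation.
KCL at the drain: ½ k_p (V_SG − |V_th|)² = (V_DD − V_SG)/R.
Let x = V_SG − 0.822. Then 91 x² + x − 9.878 = 0, giving x = 0.324 V (positive root), so V_SG = 1.15 V.
I_D = (V_DD − V_SG)/R = (10.7 − 1.15) / 56.2 = 0.17 mA.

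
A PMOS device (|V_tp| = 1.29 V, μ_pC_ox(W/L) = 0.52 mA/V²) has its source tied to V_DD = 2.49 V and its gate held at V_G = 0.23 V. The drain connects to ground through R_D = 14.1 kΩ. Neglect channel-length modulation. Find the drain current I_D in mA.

I_D = 0.150 mA

V_SG = V_DD − V_G = 2.49 − 0.23 = 2.26 V, so V_ov = 2.26 − 1.29 = 0.97 V.
Assume saturation: I_D = ½ k_p V_ov² = 0.5 × 0.52 × 0.97² = 0.245 mA, giving V_SD = V_DD − I_D R_D = 2.49 − 0.245 × 14.1 = -0.959 V.
But -0.959 V < V_ov = 0.97 V, so the device is actually in triode.
In triode I_D = k_p[V_ov V_SD − ½ V_SD²] and I_D = (V_DD − V_SD)/R_D. Equating: 3.67 V_SD² − 8.112 V_SD + 2.49 = 0, giving V_SD = 0.368 V (the root below V_ov).
I_D = (2.49 − 0.368) / 14.1 = 0.15 mA.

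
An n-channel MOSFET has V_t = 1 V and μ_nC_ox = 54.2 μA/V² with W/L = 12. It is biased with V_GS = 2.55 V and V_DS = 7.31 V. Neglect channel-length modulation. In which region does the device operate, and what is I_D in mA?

Saturation; I_D = 0.781 mA

k_n = μ_nC_ox · (W/L) = 0.6504 mA/V².
V_ov = V_GS − V_t = 2.55 − 1 = 1.55 V.
Since V_DS = 7.31 V ≥ V_ov = 1.55 V, the device is in saturation.
I_D = ½ k_n V_ov² = 0.5 × 0.6504 × 1.55² = 0.781 mA.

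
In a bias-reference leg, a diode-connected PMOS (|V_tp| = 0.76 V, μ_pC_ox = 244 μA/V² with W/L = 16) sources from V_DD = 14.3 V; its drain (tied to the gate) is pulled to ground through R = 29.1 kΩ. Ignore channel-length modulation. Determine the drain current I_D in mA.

With gate tied to drain, V_SG = V_SD ≥ V_SG − |V_tp|, so the device is in saturation.
k_p = μ_pC_ox · (W/L) = 3.904 mA/V².
KCL at the drain: ½ k_p (V_SG − |V_tp|)² = (V_DD − V_SG)/R.
Let x = V_SG − 0.76. Then 56.8 x² + x − 13.54 = 0, giving x = 0.48 V (positive root), so V_SG = 1.24 V.
I_D = (V_DD − V_SG)/R = (14.3 − 1.24) / 29.1 = 0.449 mA.

I_D = 0.449 mA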